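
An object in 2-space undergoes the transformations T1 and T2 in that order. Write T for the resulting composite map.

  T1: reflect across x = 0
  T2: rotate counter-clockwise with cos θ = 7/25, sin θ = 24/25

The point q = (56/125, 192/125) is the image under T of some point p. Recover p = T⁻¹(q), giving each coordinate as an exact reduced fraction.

T1 = [-1 0 0; 0 1 0; 0 0 1]
T2·T1 = [-7/25 -24/25 0; -24/25 7/25 0; 0 0 1]
det M = -1; M⁻¹ = [-7/25 -24/25 0; -24/25 7/25 0; 0 0 1]
M⁻¹ · (56/125, 192/125)ᵀ = (-8/5, 0)ᵀ

p = (-8/5, 0)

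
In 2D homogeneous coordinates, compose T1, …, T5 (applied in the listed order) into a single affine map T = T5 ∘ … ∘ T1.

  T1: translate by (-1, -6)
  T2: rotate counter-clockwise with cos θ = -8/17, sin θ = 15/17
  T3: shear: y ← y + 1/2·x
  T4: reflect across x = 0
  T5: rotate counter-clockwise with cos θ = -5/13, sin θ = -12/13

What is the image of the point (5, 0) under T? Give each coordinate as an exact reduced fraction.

T(p) = (1934/221, 11/221)

T1 translate by (-1, -6): (5, 0) → (4, -6)
T2 rotate counter-clockwise with cos θ = -8/17, sin θ = 15/17: (4, -6) → (58/17, 108/17)
T3 shear: y ← y + 1/2·x: (58/17, 108/17) → (58/17, 137/17)
T4 reflect across x = 0: (58/17, 137/17) → (-58/17, 137/17)
T5 rotate counter-clockwise with cos θ = -5/13, sin θ = -12/13: (-58/17, 137/17) → (1934/221, 11/221)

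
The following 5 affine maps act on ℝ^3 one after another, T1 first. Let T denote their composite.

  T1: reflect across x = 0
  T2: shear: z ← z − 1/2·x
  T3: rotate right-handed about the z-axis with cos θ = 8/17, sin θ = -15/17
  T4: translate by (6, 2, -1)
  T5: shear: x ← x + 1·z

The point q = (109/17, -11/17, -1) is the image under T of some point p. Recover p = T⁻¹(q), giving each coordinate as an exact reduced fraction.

T1 = [-1 0 0 0; 0 1 0 0; 0 0 1 0; 0 0 0 1]
T2·T1 = [-1 0 0 0; 0 1 0 0; 1/2 0 1 0; 0 0 0 1]
T3·…·T1 = [-8/17 15/17 0 0; 15/17 8/17 0 0; 1/2 0 1 0; 0 0 0 1]
T4·…·T1 = [-8/17 15/17 0 6; 15/17 8/17 0 2; 1/2 0 1 -1; 0 0 0 1]
T5·…·T1 = [1/34 15/17 1 5; 15/17 8/17 0 2; 1/2 0 1 -1; 0 0 0 1]
det M = -1; M⁻¹ = [-8/17 15/17 8/17 18/17; 15/17 8/17 -15/17 -106/17; 4/17 -15/34 13/17 8/17; 0 0 0 1]
M⁻¹ · (109/17, -11/17, -1)ᵀ = (-3, 0, 3/2)ᵀ

p = (-3, 0, 3/2)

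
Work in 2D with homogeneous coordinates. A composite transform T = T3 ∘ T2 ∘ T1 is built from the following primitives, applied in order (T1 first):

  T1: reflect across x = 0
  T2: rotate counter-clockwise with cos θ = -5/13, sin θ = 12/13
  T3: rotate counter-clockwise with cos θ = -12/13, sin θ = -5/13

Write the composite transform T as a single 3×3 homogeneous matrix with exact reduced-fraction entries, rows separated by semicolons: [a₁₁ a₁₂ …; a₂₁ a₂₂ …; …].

T = [-120/169 119/169 0; 119/169 120/169 0; 0 0 1]

T1 = [-1 0 0; 0 1 0; 0 0 1]
T2·T1 = [5/13 -12/13 0; -12/13 -5/13 0; 0 0 1]
T3·…·T1 = [-120/169 119/169 0; 119/169 120/169 0; 0 0 1]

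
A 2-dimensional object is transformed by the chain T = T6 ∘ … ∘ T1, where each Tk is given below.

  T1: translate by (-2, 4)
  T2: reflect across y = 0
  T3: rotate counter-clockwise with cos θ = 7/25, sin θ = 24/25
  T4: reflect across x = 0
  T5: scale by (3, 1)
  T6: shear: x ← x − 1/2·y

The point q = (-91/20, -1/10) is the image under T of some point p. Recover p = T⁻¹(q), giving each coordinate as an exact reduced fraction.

T1 = [1 0 -2; 0 1 4; 0 0 1]
T2·T1 = [1 0 -2; 0 -1 -4; 0 0 1]
T3·…·T1 = [7/25 24/25 82/25; 24/25 -7/25 -76/25; 0 0 1]
T4·…·T1 = [-7/25 -24/25 -82/25; 24/25 -7/25 -76/25; 0 0 1]
T5·…·T1 = [-21/25 -72/25 -246/25; 24/25 -7/25 -76/25; 0 0 1]
T6·…·T1 = [-33/25 -137/50 -208/25; 24/25 -7/25 -76/25; 0 0 1]
det M = 3; M⁻¹ = [-7/75 137/150 2; -8/25 -11/25 -4; 0 0 1]
M⁻¹ · (-91/20, -1/10)ᵀ = (7/3, -5/2)ᵀ

p = (7/3, -5/2)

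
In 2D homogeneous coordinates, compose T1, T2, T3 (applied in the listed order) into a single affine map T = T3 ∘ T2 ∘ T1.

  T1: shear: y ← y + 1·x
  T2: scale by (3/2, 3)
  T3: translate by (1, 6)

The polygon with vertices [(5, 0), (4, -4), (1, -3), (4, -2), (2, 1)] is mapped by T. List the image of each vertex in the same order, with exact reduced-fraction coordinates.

T1 shear: y ← y + 1·x: (5, 0) → (5, 5); (4, -4) → (4, 0); (1, -3) → (1, -2); (4, -2) → (4, 2); (2, 1) → (2, 3)
T2 scale by (3/2, 3): (5, 5) → (15/2, 15); (4, 0) → (6, 0); (1, -2) → (3/2, -6); (4, 2) → (6, 6); (2, 3) → (3, 9)
T3 translate by (1, 6): (15/2, 15) → (17/2, 21); (6, 0) → (7, 6); (3/2, -6) → (5/2, 0); (6, 6) → (7, 12); (3, 9) → (4, 15)

image vertices: (17/2, 21), (7, 6), (5/2, 0), (7, 12), (4, 15)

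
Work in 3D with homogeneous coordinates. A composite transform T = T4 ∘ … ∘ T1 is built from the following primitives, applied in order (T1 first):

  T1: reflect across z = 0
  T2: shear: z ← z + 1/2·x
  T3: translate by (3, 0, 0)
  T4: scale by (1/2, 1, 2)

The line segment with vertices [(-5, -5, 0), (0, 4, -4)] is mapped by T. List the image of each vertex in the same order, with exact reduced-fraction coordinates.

T1 reflect across z = 0: (-5, -5, 0) → (-5, -5, 0); (0, 4, -4) → (0, 4, 4)
T2 shear: z ← z + 1/2·x: (-5, -5, 0) → (-5, -5, -5/2); (0, 4, 4) → (0, 4, 4)
T3 translate by (3, 0, 0): (-5, -5, -5/2) → (-2, -5, -5/2); (0, 4, 4) → (3, 4, 4)
T4 scale by (1/2, 1, 2): (-2, -5, -5/2) → (-1, -5, -5); (3, 4, 4) → (3/2, 4, 8)

image vertices: (-1, -5, -5), (3/2, 4, 8)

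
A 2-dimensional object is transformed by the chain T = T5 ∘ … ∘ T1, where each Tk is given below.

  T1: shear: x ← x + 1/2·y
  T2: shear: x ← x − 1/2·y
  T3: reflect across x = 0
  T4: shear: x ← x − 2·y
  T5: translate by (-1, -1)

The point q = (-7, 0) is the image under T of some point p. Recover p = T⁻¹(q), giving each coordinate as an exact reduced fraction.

T1 = [1 1/2 0; 0 1 0; 0 0 1]
T2·T1 = [1 0 0; 0 1 0; 0 0 1]
T3·…·T1 = [-1 0 0; 0 1 0; 0 0 1]
T4·…·T1 = [-1 -2 0; 0 1 0; 0 0 1]
T5·…·T1 = [-1 -2 -1; 0 1 -1; 0 0 1]
det M = -1; M⁻¹ = [-1 -2 -3; 0 1 1; 0 0 1]
M⁻¹ · (-7, 0)ᵀ = (4, 1)ᵀ

p = (4, 1)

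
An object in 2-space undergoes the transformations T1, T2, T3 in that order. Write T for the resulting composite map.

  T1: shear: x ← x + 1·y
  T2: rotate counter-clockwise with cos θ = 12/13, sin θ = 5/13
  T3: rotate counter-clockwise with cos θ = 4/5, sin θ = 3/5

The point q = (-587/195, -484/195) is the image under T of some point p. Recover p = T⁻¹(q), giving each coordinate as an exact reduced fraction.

p = (-5, 4/3)

T1 = [1 1 0; 0 1 0; 0 0 1]
T2·T1 = [12/13 7/13 0; 5/13 17/13 0; 0 0 1]
T3·…·T1 = [33/65 -23/65 0; 56/65 89/65 0; 0 0 1]
det M = 1; M⁻¹ = [89/65 23/65 0; -56/65 33/65 0; 0 0 1]
M⁻¹ · (-587/195, -484/195)ᵀ = (-5, 4/3)ᵀ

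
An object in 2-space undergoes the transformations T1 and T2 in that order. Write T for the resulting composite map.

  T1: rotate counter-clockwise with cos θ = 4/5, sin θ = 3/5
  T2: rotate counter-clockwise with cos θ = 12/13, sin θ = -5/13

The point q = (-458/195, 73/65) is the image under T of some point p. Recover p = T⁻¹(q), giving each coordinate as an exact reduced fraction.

p = (-2, 5/3)

T1 = [4/5 -3/5 0; 3/5 4/5 0; 0 0 1]
T2·T1 = [63/65 -16/65 0; 16/65 63/65 0; 0 0 1]
det M = 1; M⁻¹ = [63/65 16/65 0; -16/65 63/65 0; 0 0 1]
M⁻¹ · (-458/195, 73/65)ᵀ = (-2, 5/3)ᵀ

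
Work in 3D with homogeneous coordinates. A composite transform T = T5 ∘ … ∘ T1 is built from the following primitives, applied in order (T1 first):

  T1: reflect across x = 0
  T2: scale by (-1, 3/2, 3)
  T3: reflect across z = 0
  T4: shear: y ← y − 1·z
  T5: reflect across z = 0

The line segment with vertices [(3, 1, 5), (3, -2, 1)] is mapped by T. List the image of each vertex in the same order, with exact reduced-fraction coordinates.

T1 reflect across x = 0: (3, 1, 5) → (-3, 1, 5); (3, -2, 1) → (-3, -2, 1)
T2 scale by (-1, 3/2, 3): (-3, 1, 5) → (3, 3/2, 15); (-3, -2, 1) → (3, -3, 3)
T3 reflect across z = 0: (3, 3/2, 15) → (3, 3/2, -15); (3, -3, 3) → (3, -3, -3)
T4 shear: y ← y − 1·z: (3, 3/2, -15) → (3, 33/2, -15); (3, -3, -3) → (3, 0, -3)
T5 reflect across z = 0: (3, 33/2, -15) → (3, 33/2, 15); (3, 0, -3) → (3, 0, 3)

image vertices: (3, 33/2, 15), (3, 0, 3)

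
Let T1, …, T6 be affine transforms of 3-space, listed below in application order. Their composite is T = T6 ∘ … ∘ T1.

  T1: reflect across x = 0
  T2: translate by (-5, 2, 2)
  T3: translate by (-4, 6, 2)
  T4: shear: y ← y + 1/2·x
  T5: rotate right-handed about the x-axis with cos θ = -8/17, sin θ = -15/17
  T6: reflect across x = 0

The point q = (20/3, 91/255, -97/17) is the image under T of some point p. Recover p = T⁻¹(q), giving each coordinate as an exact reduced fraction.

T1 = [-1 0 0 0; 0 1 0 0; 0 0 1 0; 0 0 0 1]
T2·T1 = [-1 0 0 -5; 0 1 0 2; 0 0 1 2; 0 0 0 1]
T3·…·T1 = [-1 0 0 -9; 0 1 0 8; 0 0 1 4; 0 0 0 1]
T4·…·T1 = [-1 0 0 -9; -1/2 1 0 7/2; 0 0 1 4; 0 0 0 1]
T5·…·T1 = [-1 0 0 -9; 4/17 -8/17 15/17 32/17; 15/34 -15/17 -8/17 -169/34; 0 0 0 1]
T6·…·T1 = [1 0 0 9; 4/17 -8/17 15/17 32/17; 15/34 -15/17 -8/17 -169/34; 0 0 0 1]
det M = 1; M⁻¹ = [1 0 0 -9; 1/2 -8/17 -15/17 -8; 0 15/17 -8/17 -4; 0 0 0 1]
M⁻¹ · (20/3, 91/255, -97/17)ᵀ = (-7/3, 1/5, -1)ᵀ

p = (-7/3, 1/5, -1)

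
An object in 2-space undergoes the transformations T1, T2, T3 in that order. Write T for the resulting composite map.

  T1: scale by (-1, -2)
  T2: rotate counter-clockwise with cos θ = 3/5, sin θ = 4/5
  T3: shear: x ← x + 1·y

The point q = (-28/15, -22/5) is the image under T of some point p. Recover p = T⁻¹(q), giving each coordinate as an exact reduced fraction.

p = (2, 7/3)

T1 = [-1 0 0; 0 -2 0; 0 0 1]
T2·T1 = [-3/5 8/5 0; -4/5 -6/5 0; 0 0 1]
T3·…·T1 = [-7/5 2/5 0; -4/5 -6/5 0; 0 0 1]
det M = 2; M⁻¹ = [-3/5 -1/5 0; 2/5 -7/10 0; 0 0 1]
M⁻¹ · (-28/15, -22/5)ᵀ = (2, 7/3)ᵀ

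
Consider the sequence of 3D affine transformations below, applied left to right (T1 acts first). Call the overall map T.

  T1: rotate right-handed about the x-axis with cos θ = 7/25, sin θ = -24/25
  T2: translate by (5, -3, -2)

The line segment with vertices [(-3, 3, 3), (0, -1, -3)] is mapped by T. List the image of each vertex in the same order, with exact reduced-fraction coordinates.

image vertices: (2, 18/25, -101/25), (5, -154/25, -47/25)

T1 rotate right-handed about the x-axis with cos θ = 7/25, sin θ = -24/25: (-3, 3, 3) → (-3, 93/25, -51/25); (0, -1, -3) → (0, -79/25, 3/25)
T2 translate by (5, -3, -2): (-3, 93/25, -51/25) → (2, 18/25, -101/25); (0, -79/25, 3/25) → (5, -154/25, -47/25)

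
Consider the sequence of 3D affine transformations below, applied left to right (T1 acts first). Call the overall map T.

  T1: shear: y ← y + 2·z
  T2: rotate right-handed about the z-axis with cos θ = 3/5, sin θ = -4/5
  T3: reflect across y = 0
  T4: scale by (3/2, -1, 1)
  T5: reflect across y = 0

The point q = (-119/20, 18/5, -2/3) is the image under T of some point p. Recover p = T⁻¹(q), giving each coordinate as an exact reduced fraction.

T1 = [1 0 0 0; 0 1 2 0; 0 0 1 0; 0 0 0 1]
T2·T1 = [3/5 4/5 8/5 0; -4/5 3/5 6/5 0; 0 0 1 0; 0 0 0 1]
T3·…·T1 = [3/5 4/5 8/5 0; 4/5 -3/5 -6/5 0; 0 0 1 0; 0 0 0 1]
T4·…·T1 = [9/10 6/5 12/5 0; -4/5 3/5 6/5 0; 0 0 1 0; 0 0 0 1]
T5·…·T1 = [9/10 6/5 12/5 0; 4/5 -3/5 -6/5 0; 0 0 1 0; 0 0 0 1]
det M = -3/2; M⁻¹ = [2/5 4/5 0 0; 8/15 -3/5 -2 0; 0 0 1 0; 0 0 0 1]
M⁻¹ · (-119/20, 18/5, -2/3)ᵀ = (1/2, -4, -2/3)ᵀ

p = (1/2, -4, -2/3)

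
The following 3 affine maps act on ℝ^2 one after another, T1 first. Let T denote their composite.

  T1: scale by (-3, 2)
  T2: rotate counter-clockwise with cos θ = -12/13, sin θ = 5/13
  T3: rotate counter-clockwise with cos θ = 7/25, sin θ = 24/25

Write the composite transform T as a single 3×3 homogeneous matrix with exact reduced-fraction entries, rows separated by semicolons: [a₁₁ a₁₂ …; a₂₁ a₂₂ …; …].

T = [612/325 506/325 0; 759/325 -408/325 0; 0 0 1]

T1 = [-3 0 0; 0 2 0; 0 0 1]
T2·T1 = [36/13 -10/13 0; -15/13 -24/13 0; 0 0 1]
T3·…·T1 = [612/325 506/325 0; 759/325 -408/325 0; 0 0 1]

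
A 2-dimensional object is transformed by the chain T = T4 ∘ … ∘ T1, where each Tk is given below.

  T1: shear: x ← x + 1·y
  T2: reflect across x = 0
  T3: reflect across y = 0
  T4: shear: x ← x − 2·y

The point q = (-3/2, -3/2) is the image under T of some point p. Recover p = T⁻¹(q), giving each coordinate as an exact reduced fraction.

T1 = [1 1 0; 0 1 0; 0 0 1]
T2·T1 = [-1 -1 0; 0 1 0; 0 0 1]
T3·…·T1 = [-1 -1 0; 0 -1 0; 0 0 1]
T4·…·T1 = [-1 1 0; 0 -1 0; 0 0 1]
det M = 1; M⁻¹ = [-1 -1 0; 0 -1 0; 0 0 1]
M⁻¹ · (-3/2, -3/2)ᵀ = (3, 3/2)ᵀ

p = (3, 3/2)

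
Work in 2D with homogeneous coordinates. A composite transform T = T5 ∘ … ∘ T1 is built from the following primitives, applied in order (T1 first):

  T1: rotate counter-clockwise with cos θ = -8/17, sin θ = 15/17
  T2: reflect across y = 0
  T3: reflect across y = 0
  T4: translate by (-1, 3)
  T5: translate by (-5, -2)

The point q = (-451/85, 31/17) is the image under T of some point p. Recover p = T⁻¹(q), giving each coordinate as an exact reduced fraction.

T1 = [-8/17 -15/17 0; 15/17 -8/17 0; 0 0 1]
T2·T1 = [-8/17 -15/17 0; -15/17 8/17 0; 0 0 1]
T3·…·T1 = [-8/17 -15/17 0; 15/17 -8/17 0; 0 0 1]
T4·…·T1 = [-8/17 -15/17 -1; 15/17 -8/17 3; 0 0 1]
T5·…·T1 = [-8/17 -15/17 -6; 15/17 -8/17 1; 0 0 1]
det M = 1; M⁻¹ = [-8/17 15/17 -63/17; -15/17 -8/17 -82/17; 0 0 1]
M⁻¹ · (-451/85, 31/17)ᵀ = (2/5, -1)ᵀ

p = (2/5, -1)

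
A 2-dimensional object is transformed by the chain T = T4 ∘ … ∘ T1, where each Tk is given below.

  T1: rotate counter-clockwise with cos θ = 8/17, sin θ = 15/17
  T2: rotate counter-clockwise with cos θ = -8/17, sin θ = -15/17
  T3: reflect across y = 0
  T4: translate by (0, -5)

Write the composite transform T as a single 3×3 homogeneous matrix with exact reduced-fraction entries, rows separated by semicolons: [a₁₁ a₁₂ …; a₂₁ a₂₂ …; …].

T1 = [8/17 -15/17 0; 15/17 8/17 0; 0 0 1]
T2·T1 = [161/289 240/289 0; -240/289 161/289 0; 0 0 1]
T3·…·T1 = [161/289 240/289 0; 240/289 -161/289 0; 0 0 1]
T4·…·T1 = [161/289 240/289 0; 240/289 -161/289 -5; 0 0 1]

T = [161/289 240/289 0; 240/289 -161/289 -5; 0 0 1]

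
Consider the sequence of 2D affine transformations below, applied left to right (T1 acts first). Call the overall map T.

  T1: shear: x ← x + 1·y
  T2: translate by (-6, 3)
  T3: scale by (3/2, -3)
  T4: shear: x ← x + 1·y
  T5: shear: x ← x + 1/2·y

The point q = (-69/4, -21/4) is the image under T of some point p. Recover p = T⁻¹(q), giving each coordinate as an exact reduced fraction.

p = (1, -5/4)

T1 = [1 1 0; 0 1 0; 0 0 1]
T2·T1 = [1 1 -6; 0 1 3; 0 0 1]
T3·…·T1 = [3/2 3/2 -9; 0 -3 -9; 0 0 1]
T4·…·T1 = [3/2 -3/2 -18; 0 -3 -9; 0 0 1]
T5·…·T1 = [3/2 -3 -45/2; 0 -3 -9; 0 0 1]
det M = -9/2; M⁻¹ = [2/3 -2/3 9; 0 -1/3 -3; 0 0 1]
M⁻¹ · (-69/4, -21/4)ᵀ = (1, -5/4)ᵀ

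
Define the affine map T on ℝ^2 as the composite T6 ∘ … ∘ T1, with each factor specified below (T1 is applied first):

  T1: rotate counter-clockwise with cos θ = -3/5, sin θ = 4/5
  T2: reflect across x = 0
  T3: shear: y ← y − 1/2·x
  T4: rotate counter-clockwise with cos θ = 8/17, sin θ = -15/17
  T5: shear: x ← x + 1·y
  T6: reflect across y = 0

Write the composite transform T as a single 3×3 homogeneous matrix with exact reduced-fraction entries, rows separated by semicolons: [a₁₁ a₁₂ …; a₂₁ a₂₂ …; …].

T = [73/170 -143/85 0; 5/17 20/17 0; 0 0 1]

T1 = [-3/5 -4/5 0; 4/5 -3/5 0; 0 0 1]
T2·T1 = [3/5 4/5 0; 4/5 -3/5 0; 0 0 1]
T3·…·T1 = [3/5 4/5 0; 1/2 -1 0; 0 0 1]
T4·…·T1 = [123/170 -43/85 0; -5/17 -20/17 0; 0 0 1]
T5·…·T1 = [73/170 -143/85 0; -5/17 -20/17 0; 0 0 1]
T6·…·T1 = [73/170 -143/85 0; 5/17 20/17 0; 0 0 1]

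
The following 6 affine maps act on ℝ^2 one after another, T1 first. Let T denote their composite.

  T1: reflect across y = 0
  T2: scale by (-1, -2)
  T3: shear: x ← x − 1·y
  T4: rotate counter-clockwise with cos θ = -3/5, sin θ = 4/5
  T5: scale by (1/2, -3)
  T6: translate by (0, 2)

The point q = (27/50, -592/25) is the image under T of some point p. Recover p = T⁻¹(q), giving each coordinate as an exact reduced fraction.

T1 = [1 0 0; 0 -1 0; 0 0 1]
T2·T1 = [-1 0 0; 0 2 0; 0 0 1]
T3·…·T1 = [-1 -2 0; 0 2 0; 0 0 1]
T4·…·T1 = [3/5 -2/5 0; -4/5 -14/5 0; 0 0 1]
T5·…·T1 = [3/10 -1/5 0; 12/5 42/5 0; 0 0 1]
T6·…·T1 = [3/10 -1/5 0; 12/5 42/5 2; 0 0 1]
det M = 3; M⁻¹ = [14/5 1/15 -2/15; -4/5 1/10 -1/5; 0 0 1]
M⁻¹ · (27/50, -592/25)ᵀ = (-1/5, -3)ᵀ

p = (-1/5, -3)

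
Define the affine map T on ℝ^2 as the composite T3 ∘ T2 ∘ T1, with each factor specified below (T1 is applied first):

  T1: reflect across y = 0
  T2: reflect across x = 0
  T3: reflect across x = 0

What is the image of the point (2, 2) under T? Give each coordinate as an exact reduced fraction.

T(p) = (2, -2)

T1 reflect across y = 0: (2, 2) → (2, -2)
T2 reflect across x = 0: (2, -2) → (-2, -2)
T3 reflect across x = 0: (-2, -2) → (2, -2)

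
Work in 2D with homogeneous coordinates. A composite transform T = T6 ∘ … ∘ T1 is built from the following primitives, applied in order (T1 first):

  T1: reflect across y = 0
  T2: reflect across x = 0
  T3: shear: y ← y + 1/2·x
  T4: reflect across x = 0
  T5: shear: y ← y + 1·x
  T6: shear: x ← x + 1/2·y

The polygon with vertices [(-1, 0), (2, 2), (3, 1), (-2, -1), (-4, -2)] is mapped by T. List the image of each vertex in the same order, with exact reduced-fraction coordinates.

image vertices: (-5/4, -1/2), (3/2, -1), (13/4, 1/2), (-2, 0), (-4, 0)

T1 reflect across y = 0: (-1, 0) → (-1, 0); (2, 2) → (2, -2); (3, 1) → (3, -1); (-2, -1) → (-2, 1); (-4, -2) → (-4, 2)
T2 reflect across x = 0: (-1, 0) → (1, 0); (2, -2) → (-2, -2); (3, -1) → (-3, -1); (-2, 1) → (2, 1); (-4, 2) → (4, 2)
T3 shear: y ← y + 1/2·x: (1, 0) → (1, 1/2); (-2, -2) → (-2, -3); (-3, -1) → (-3, -5/2); (2, 1) → (2, 2); (4, 2) → (4, 4)
T4 reflect across x = 0: (1, 1/2) → (-1, 1/2); (-2, -3) → (2, -3); (-3, -5/2) → (3, -5/2); (2, 2) → (-2, 2); (4, 4) → (-4, 4)
T5 shear: y ← y + 1·x: (-1, 1/2) → (-1, -1/2); (2, -3) → (2, -1); (3, -5/2) → (3, 1/2); (-2, 2) → (-2, 0); (-4, 4) → (-4, 0)
T6 shear: x ← x + 1/2·y: (-1, -1/2) → (-5/4, -1/2); (2, -1) → (3/2, -1); (3, 1/2) → (13/4, 1/2); (-2, 0) → (-2, 0); (-4, 0) → (-4, 0)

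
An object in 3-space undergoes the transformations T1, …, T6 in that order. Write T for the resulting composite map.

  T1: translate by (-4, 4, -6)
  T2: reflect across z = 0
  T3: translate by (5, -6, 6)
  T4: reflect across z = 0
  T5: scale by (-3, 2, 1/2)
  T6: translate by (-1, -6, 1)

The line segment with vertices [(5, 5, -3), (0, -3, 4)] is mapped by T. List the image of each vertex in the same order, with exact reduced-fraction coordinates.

T1 translate by (-4, 4, -6): (5, 5, -3) → (1, 9, -9); (0, -3, 4) → (-4, 1, -2)
T2 reflect across z = 0: (1, 9, -9) → (1, 9, 9); (-4, 1, -2) → (-4, 1, 2)
T3 translate by (5, -6, 6): (1, 9, 9) → (6, 3, 15); (-4, 1, 2) → (1, -5, 8)
T4 reflect across z = 0: (6, 3, 15) → (6, 3, -15); (1, -5, 8) → (1, -5, -8)
T5 scale by (-3, 2, 1/2): (6, 3, -15) → (-18, 6, -15/2); (1, -5, -8) → (-3, -10, -4)
T6 translate by (-1, -6, 1): (-18, 6, -15/2) → (-19, 0, -13/2); (-3, -10, -4) → (-4, -16, -3)

image vertices: (-19, 0, -13/2), (-4, -16, -3)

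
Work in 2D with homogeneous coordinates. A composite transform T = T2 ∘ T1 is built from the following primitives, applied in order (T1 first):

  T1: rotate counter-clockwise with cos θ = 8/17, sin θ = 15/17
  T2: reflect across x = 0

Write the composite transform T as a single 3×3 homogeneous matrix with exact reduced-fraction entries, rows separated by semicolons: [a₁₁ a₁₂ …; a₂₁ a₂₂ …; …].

T = [-8/17 15/17 0; 15/17 8/17 0; 0 0 1]

T1 = [8/17 -15/17 0; 15/17 8/17 0; 0 0 1]
T2·T1 = [-8/17 15/17 0; 15/17 8/17 0; 0 0 1]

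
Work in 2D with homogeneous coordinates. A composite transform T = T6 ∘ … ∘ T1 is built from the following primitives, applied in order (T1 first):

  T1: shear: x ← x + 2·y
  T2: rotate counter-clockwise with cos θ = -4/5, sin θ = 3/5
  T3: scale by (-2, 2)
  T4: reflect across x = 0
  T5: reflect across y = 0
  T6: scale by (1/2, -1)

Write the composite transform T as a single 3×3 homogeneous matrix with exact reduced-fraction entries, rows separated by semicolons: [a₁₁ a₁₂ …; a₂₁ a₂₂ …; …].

T = [-4/5 -11/5 0; 6/5 4/5 0; 0 0 1]

T1 = [1 2 0; 0 1 0; 0 0 1]
T2·T1 = [-4/5 -11/5 0; 3/5 2/5 0; 0 0 1]
T3·…·T1 = [8/5 22/5 0; 6/5 4/5 0; 0 0 1]
T4·…·T1 = [-8/5 -22/5 0; 6/5 4/5 0; 0 0 1]
T5·…·T1 = [-8/5 -22/5 0; -6/5 -4/5 0; 0 0 1]
T6·…·T1 = [-4/5 -11/5 0; 6/5 4/5 0; 0 0 1]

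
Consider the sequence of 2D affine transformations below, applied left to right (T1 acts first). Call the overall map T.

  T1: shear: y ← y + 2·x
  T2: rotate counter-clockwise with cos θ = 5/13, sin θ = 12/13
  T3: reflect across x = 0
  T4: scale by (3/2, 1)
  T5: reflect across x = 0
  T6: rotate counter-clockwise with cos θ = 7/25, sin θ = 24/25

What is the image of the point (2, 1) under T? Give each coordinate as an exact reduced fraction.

T1 shear: y ← y + 2·x: (2, 1) → (2, 5)
T2 rotate counter-clockwise with cos θ = 5/13, sin θ = 12/13: (2, 5) → (-50/13, 49/13)
T3 reflect across x = 0: (-50/13, 49/13) → (50/13, 49/13)
T4 scale by (3/2, 1): (50/13, 49/13) → (75/13, 49/13)
T5 reflect across x = 0: (75/13, 49/13) → (-75/13, 49/13)
T6 rotate counter-clockwise with cos θ = 7/25, sin θ = 24/25: (-75/13, 49/13) → (-1701/325, -1457/325)

T(p) = (-1701/325, -1457/325)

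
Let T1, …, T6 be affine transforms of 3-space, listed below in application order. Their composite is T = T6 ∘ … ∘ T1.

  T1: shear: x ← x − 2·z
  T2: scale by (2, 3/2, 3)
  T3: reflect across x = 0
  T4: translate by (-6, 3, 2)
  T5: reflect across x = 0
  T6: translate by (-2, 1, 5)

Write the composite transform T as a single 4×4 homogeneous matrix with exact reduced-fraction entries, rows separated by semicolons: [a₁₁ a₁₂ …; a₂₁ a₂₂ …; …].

T1 = [1 0 -2 0; 0 1 0 0; 0 0 1 0; 0 0 0 1]
T2·T1 = [2 0 -4 0; 0 3/2 0 0; 0 0 3 0; 0 0 0 1]
T3·…·T1 = [-2 0 4 0; 0 3/2 0 0; 0 0 3 0; 0 0 0 1]
T4·…·T1 = [-2 0 4 -6; 0 3/2 0 3; 0 0 3 2; 0 0 0 1]
T5·…·T1 = [2 0 -4 6; 0 3/2 0 3; 0 0 3 2; 0 0 0 1]
T6·…·T1 = [2 0 -4 4; 0 3/2 0 4; 0 0 3 7; 0 0 0 1]

T = [2 0 -4 4; 0 3/2 0 4; 0 0 3 7; 0 0 0 1]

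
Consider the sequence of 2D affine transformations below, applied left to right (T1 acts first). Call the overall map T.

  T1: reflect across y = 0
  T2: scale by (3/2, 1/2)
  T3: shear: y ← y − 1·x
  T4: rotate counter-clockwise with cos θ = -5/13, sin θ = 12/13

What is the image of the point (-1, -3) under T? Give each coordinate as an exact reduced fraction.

T1 reflect across y = 0: (-1, -3) → (-1, 3)
T2 scale by (3/2, 1/2): (-1, 3) → (-3/2, 3/2)
T3 shear: y ← y − 1·x: (-3/2, 3/2) → (-3/2, 3)
T4 rotate counter-clockwise with cos θ = -5/13, sin θ = 12/13: (-3/2, 3) → (-57/26, -33/13)

T(p) = (-57/26, -33/13)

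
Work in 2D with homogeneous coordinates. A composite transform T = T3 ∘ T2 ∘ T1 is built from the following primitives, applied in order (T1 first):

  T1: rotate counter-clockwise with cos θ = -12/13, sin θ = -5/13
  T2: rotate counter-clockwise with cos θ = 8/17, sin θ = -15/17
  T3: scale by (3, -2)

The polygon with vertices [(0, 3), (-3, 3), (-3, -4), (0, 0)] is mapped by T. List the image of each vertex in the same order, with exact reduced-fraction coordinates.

T1 rotate counter-clockwise with cos θ = -12/13, sin θ = -5/13: (0, 3) → (15/13, -36/13); (-3, 3) → (51/13, -21/13); (-3, -4) → (16/13, 63/13); (0, 0) → (0, 0)
T2 rotate counter-clockwise with cos θ = 8/17, sin θ = -15/17: (15/13, -36/13) → (-420/221, -513/221); (51/13, -21/13) → (93/221, -933/221); (16/13, 63/13) → (1073/221, 264/221); (0, 0) → (0, 0)
T3 scale by (3, -2): (-420/221, -513/221) → (-1260/221, 1026/221); (93/221, -933/221) → (279/221, 1866/221); (1073/221, 264/221) → (3219/221, -528/221); (0, 0) → (0, 0)

image vertices: (-1260/221, 1026/221), (279/221, 1866/221), (3219/221, -528/221), (0, 0)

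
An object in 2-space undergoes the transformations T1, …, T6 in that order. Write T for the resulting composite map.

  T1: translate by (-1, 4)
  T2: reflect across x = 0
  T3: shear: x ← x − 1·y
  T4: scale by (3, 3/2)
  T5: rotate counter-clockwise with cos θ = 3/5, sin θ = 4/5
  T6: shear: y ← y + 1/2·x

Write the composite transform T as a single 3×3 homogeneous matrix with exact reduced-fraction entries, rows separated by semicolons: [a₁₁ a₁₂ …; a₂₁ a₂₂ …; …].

T1 = [1 0 -1; 0 1 4; 0 0 1]
T2·T1 = [-1 0 1; 0 1 4; 0 0 1]
T3·…·T1 = [-1 -1 -3; 0 1 4; 0 0 1]
T4·…·T1 = [-3 -3 -9; 0 3/2 6; 0 0 1]
T5·…·T1 = [-9/5 -3 -51/5; -12/5 -3/2 -18/5; 0 0 1]
T6·…·T1 = [-9/5 -3 -51/5; -33/10 -3 -87/10; 0 0 1]

T = [-9/5 -3 -51/5; -33/10 -3 -87/10; 0 0 1]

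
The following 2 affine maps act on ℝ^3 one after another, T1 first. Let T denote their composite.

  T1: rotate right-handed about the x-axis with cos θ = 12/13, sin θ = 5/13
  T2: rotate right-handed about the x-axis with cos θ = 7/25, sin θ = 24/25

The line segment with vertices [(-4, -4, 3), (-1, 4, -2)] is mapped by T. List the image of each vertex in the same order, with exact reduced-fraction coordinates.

T1 rotate right-handed about the x-axis with cos θ = 12/13, sin θ = 5/13: (-4, -4, 3) → (-4, -63/13, 16/13); (-1, 4, -2) → (-1, 58/13, -4/13)
T2 rotate right-handed about the x-axis with cos θ = 7/25, sin θ = 24/25: (-4, -63/13, 16/13) → (-4, -33/13, -56/13); (-1, 58/13, -4/13) → (-1, 502/325, 1364/325)

image vertices: (-4, -33/13, -56/13), (-1, 502/325, 1364/325)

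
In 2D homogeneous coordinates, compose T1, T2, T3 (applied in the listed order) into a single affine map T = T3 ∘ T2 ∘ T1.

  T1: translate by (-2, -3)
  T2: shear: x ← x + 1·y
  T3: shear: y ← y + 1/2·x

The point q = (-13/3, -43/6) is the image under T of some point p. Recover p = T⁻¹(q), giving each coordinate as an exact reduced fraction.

p = (8/3, -2)

T1 = [1 0 -2; 0 1 -3; 0 0 1]
T2·T1 = [1 1 -5; 0 1 -3; 0 0 1]
T3·…·T1 = [1 1 -5; 1/2 3/2 -11/2; 0 0 1]
det M = 1; M⁻¹ = [3/2 -1 2; -1/2 1 3; 0 0 1]
M⁻¹ · (-13/3, -43/6)ᵀ = (8/3, -2)ᵀ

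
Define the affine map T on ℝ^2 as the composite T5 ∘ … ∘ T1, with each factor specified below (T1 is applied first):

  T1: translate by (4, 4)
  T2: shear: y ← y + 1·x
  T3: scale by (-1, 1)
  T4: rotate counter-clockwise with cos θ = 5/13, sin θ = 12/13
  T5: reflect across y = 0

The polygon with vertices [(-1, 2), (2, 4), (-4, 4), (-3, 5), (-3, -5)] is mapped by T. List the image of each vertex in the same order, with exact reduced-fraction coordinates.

T1 translate by (4, 4): (-1, 2) → (3, 6); (2, 4) → (6, 8); (-4, 4) → (0, 8); (-3, 5) → (1, 9); (-3, -5) → (1, -1)
T2 shear: y ← y + 1·x: (3, 6) → (3, 9); (6, 8) → (6, 14); (0, 8) → (0, 8); (1, 9) → (1, 10); (1, -1) → (1, 0)
T3 scale by (-1, 1): (3, 9) → (-3, 9); (6, 14) → (-6, 14); (0, 8) → (0, 8); (1, 10) → (-1, 10); (1, 0) → (-1, 0)
T4 rotate counter-clockwise with cos θ = 5/13, sin θ = 12/13: (-3, 9) → (-123/13, 9/13); (-6, 14) → (-198/13, -2/13); (0, 8) → (-96/13, 40/13); (-1, 10) → (-125/13, 38/13); (-1, 0) → (-5/13, -12/13)
T5 reflect across y = 0: (-123/13, 9/13) → (-123/13, -9/13); (-198/13, -2/13) → (-198/13, 2/13); (-96/13, 40/13) → (-96/13, -40/13); (-125/13, 38/13) → (-125/13, -38/13); (-5/13, -12/13) → (-5/13, 12/13)

image vertices: (-123/13, -9/13), (-198/13, 2/13), (-96/13, -40/13), (-125/13, -38/13), (-5/13, 12/13)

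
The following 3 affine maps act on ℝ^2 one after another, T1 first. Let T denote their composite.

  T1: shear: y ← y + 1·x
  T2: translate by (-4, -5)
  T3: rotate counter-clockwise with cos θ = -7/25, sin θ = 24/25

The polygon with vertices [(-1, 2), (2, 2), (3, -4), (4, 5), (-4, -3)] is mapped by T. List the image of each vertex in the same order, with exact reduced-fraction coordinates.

image vertices: (131/25, -92/25), (38/25, -41/25), (151/25, 18/25), (-96/25, -28/25), (344/25, -108/25)

T1 shear: y ← y + 1·x: (-1, 2) → (-1, 1); (2, 2) → (2, 4); (3, -4) → (3, -1); (4, 5) → (4, 9); (-4, -3) → (-4, -7)
T2 translate by (-4, -5): (-1, 1) → (-5, -4); (2, 4) → (-2, -1); (3, -1) → (-1, -6); (4, 9) → (0, 4); (-4, -7) → (-8, -12)
T3 rotate counter-clockwise with cos θ = -7/25, sin θ = 24/25: (-5, -4) → (131/25, -92/25); (-2, -1) → (38/25, -41/25); (-1, -6) → (151/25, 18/25); (0, 4) → (-96/25, -28/25); (-8, -12) → (344/25, -108/25)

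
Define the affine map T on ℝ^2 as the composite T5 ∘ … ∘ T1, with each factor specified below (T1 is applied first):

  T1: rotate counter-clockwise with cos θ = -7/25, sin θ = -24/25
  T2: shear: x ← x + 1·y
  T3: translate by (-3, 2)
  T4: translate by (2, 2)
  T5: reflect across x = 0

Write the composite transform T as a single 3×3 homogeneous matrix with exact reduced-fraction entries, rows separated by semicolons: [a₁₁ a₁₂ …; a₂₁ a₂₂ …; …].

T1 = [-7/25 24/25 0; -24/25 -7/25 0; 0 0 1]
T2·T1 = [-31/25 17/25 0; -24/25 -7/25 0; 0 0 1]
T3·…·T1 = [-31/25 17/25 -3; -24/25 -7/25 2; 0 0 1]
T4·…·T1 = [-31/25 17/25 -1; -24/25 -7/25 4; 0 0 1]
T5·…·T1 = [31/25 -17/25 1; -24/25 -7/25 4; 0 0 1]

T = [31/25 -17/25 1; -24/25 -7/25 4; 0 0 1]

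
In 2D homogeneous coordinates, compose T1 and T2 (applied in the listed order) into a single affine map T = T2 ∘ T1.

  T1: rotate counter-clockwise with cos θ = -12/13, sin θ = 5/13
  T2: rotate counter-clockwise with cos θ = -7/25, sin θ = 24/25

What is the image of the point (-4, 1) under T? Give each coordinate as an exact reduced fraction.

T1 rotate counter-clockwise with cos θ = -12/13, sin θ = 5/13: (-4, 1) → (43/13, -32/13)
T2 rotate counter-clockwise with cos θ = -7/25, sin θ = 24/25: (43/13, -32/13) → (467/325, 1256/325)

T(p) = (467/325, 1256/325)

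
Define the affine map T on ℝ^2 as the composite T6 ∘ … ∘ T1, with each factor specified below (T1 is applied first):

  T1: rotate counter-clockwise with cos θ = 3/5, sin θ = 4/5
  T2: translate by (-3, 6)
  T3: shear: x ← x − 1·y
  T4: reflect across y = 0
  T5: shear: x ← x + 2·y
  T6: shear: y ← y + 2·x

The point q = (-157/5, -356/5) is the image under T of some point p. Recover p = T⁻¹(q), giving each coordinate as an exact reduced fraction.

T1 = [3/5 -4/5 0; 4/5 3/5 0; 0 0 1]
T2·T1 = [3/5 -4/5 -3; 4/5 3/5 6; 0 0 1]
T3·…·T1 = [-1/5 -7/5 -9; 4/5 3/5 6; 0 0 1]
T4·…·T1 = [-1/5 -7/5 -9; -4/5 -3/5 -6; 0 0 1]
T5·…·T1 = [-9/5 -13/5 -21; -4/5 -3/5 -6; 0 0 1]
T6·…·T1 = [-9/5 -13/5 -21; -22/5 -29/5 -48; 0 0 1]
det M = -1; M⁻¹ = [29/5 -13/5 -3; -22/5 9/5 -6; 0 0 1]
M⁻¹ · (-157/5, -356/5)ᵀ = (0, 4)ᵀ

p = (0, 4)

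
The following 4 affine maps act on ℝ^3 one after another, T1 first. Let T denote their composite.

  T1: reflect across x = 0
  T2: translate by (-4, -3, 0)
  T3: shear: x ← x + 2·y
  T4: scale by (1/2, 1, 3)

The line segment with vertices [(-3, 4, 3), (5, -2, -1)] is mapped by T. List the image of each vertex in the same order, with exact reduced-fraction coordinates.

T1 reflect across x = 0: (-3, 4, 3) → (3, 4, 3); (5, -2, -1) → (-5, -2, -1)
T2 translate by (-4, -3, 0): (3, 4, 3) → (-1, 1, 3); (-5, -2, -1) → (-9, -5, -1)
T3 shear: x ← x + 2·y: (-1, 1, 3) → (1, 1, 3); (-9, -5, -1) → (-19, -5, -1)
T4 scale by (1/2, 1, 3): (1, 1, 3) → (1/2, 1, 9); (-19, -5, -1) → (-19/2, -5, -3)

image vertices: (1/2, 1, 9), (-19/2, -5, -3)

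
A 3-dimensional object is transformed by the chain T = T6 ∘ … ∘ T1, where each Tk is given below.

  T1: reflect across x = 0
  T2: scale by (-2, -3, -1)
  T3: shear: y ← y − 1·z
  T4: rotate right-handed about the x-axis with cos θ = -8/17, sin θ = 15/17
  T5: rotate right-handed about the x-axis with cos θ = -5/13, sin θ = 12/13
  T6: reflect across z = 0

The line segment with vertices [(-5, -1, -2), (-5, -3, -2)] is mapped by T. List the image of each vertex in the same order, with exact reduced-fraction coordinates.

T1 reflect across x = 0: (-5, -1, -2) → (5, -1, -2); (-5, -3, -2) → (5, -3, -2)
T2 scale by (-2, -3, -1): (5, -1, -2) → (-10, 3, 2); (5, -3, -2) → (-10, 9, 2)
T3 shear: y ← y − 1·z: (-10, 3, 2) → (-10, 1, 2); (-10, 9, 2) → (-10, 7, 2)
T4 rotate right-handed about the x-axis with cos θ = -8/17, sin θ = 15/17: (-10, 1, 2) → (-10, -38/17, -1/17); (-10, 7, 2) → (-10, -86/17, 89/17)
T5 rotate right-handed about the x-axis with cos θ = -5/13, sin θ = 12/13: (-10, -38/17, -1/17) → (-10, 202/221, -451/221); (-10, -86/17, 89/17) → (-10, -638/221, -1477/221)
T6 reflect across z = 0: (-10, 202/221, -451/221) → (-10, 202/221, 451/221); (-10, -638/221, -1477/221) → (-10, -638/221, 1477/221)

image vertices: (-10, 202/221, 451/221), (-10, -638/221, 1477/221)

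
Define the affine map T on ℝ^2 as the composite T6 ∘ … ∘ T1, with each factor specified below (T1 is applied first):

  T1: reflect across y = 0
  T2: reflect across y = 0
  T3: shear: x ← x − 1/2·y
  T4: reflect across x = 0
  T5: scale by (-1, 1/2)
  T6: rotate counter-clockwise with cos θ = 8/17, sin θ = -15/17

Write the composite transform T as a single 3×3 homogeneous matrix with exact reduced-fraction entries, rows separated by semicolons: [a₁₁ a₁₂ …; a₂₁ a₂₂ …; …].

T = [8/17 7/34 0; -15/17 23/34 0; 0 0 1]

T1 = [1 0 0; 0 -1 0; 0 0 1]
T2·T1 = [1 0 0; 0 1 0; 0 0 1]
T3·…·T1 = [1 -1/2 0; 0 1 0; 0 0 1]
T4·…·T1 = [-1 1/2 0; 0 1 0; 0 0 1]
T5·…·T1 = [1 -1/2 0; 0 1/2 0; 0 0 1]
T6·…·T1 = [8/17 7/34 0; -15/17 23/34 0; 0 0 1]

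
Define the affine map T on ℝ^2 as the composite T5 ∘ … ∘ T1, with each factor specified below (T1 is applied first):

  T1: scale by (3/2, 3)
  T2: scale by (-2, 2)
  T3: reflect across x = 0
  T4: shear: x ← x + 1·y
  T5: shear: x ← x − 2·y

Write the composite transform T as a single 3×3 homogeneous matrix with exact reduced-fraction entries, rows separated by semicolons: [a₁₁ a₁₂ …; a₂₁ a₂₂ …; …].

T = [3 -6 0; 0 6 0; 0 0 1]

T1 = [3/2 0 0; 0 3 0; 0 0 1]
T2·T1 = [-3 0 0; 0 6 0; 0 0 1]
T3·…·T1 = [3 0 0; 0 6 0; 0 0 1]
T4·…·T1 = [3 6 0; 0 6 0; 0 0 1]
T5·…·T1 = [3 -6 0; 0 6 0; 0 0 1]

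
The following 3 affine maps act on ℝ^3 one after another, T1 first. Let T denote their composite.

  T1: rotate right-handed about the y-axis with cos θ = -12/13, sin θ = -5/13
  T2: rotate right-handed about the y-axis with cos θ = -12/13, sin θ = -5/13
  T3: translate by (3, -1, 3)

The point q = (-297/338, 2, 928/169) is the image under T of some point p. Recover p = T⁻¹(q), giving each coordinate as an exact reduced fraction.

p = (-9/2, 3, -1)

T1 = [-12/13 0 -5/13 0; 0 1 0 0; 5/13 0 -12/13 0; 0 0 0 1]
T2·T1 = [119/169 0 120/169 0; 0 1 0 0; -120/169 0 119/169 0; 0 0 0 1]
T3·…·T1 = [119/169 0 120/169 3; 0 1 0 -1; -120/169 0 119/169 3; 0 0 0 1]
det M = 1; M⁻¹ = [119/169 0 -120/169 3/169; 0 1 0 1; 120/169 0 119/169 -717/169; 0 0 0 1]
M⁻¹ · (-297/338, 2, 928/169)ᵀ = (-9/2, 3, -1)ᵀ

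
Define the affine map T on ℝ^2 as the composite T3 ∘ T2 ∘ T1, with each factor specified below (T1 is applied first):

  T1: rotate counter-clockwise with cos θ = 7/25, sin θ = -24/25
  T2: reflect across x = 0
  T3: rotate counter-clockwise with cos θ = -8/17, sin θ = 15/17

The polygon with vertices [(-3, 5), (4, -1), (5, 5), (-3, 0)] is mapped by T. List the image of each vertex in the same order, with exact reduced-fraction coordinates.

image vertices: (-813/425, -2341/425), (1577/425, 764/425), (503/85, -329/85), (-1248/425, -261/425)

T1 rotate counter-clockwise with cos θ = 7/25, sin θ = -24/25: (-3, 5) → (99/25, 107/25); (4, -1) → (4/25, -103/25); (5, 5) → (31/5, -17/5); (-3, 0) → (-21/25, 72/25)
T2 reflect across x = 0: (99/25, 107/25) → (-99/25, 107/25); (4/25, -103/25) → (-4/25, -103/25); (31/5, -17/5) → (-31/5, -17/5); (-21/25, 72/25) → (21/25, 72/25)
T3 rotate counter-clockwise with cos θ = -8/17, sin θ = 15/17: (-99/25, 107/25) → (-813/425, -2341/425); (-4/25, -103/25) → (1577/425, 764/425); (-31/5, -17/5) → (503/85, -329/85); (21/25, 72/25) → (-1248/425, -261/425)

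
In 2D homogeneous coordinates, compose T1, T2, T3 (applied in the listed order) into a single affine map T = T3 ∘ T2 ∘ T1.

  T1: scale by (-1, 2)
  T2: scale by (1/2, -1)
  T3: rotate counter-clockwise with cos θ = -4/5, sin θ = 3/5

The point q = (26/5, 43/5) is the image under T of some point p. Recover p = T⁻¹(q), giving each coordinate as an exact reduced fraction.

p = (-2, 5)

T1 = [-1 0 0; 0 2 0; 0 0 1]
T2·T1 = [-1/2 0 0; 0 -2 0; 0 0 1]
T3·…·T1 = [2/5 6/5 0; -3/10 8/5 0; 0 0 1]
det M = 1; M⁻¹ = [8/5 -6/5 0; 3/10 2/5 0; 0 0 1]
M⁻¹ · (26/5, 43/5)ᵀ = (-2, 5)ᵀ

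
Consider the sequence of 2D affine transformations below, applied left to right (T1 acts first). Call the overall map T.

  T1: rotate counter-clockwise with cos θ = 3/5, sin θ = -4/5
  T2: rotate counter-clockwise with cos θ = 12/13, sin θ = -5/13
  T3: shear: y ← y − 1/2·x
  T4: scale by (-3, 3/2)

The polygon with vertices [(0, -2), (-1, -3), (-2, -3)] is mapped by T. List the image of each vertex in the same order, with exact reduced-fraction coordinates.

image vertices: (378/65, 93/130), (123/13, 141/52), (51/5, 87/20)

T1 rotate counter-clockwise with cos θ = 3/5, sin θ = -4/5: (0, -2) → (-8/5, -6/5); (-1, -3) → (-3, -1); (-2, -3) → (-18/5, -1/5)
T2 rotate counter-clockwise with cos θ = 12/13, sin θ = -5/13: (-8/5, -6/5) → (-126/65, -32/65); (-3, -1) → (-41/13, 3/13); (-18/5, -1/5) → (-17/5, 6/5)
T3 shear: y ← y − 1/2·x: (-126/65, -32/65) → (-126/65, 31/65); (-41/13, 3/13) → (-41/13, 47/26); (-17/5, 6/5) → (-17/5, 29/10)
T4 scale by (-3, 3/2): (-126/65, 31/65) → (378/65, 93/130); (-41/13, 47/26) → (123/13, 141/52); (-17/5, 29/10) → (51/5, 87/20)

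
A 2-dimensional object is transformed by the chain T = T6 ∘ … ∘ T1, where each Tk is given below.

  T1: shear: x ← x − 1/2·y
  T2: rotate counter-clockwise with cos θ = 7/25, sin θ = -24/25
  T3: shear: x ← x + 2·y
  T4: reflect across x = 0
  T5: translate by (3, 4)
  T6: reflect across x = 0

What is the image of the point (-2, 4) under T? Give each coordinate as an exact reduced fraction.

T1 shear: x ← x − 1/2·y: (-2, 4) → (-4, 4)
T2 rotate counter-clockwise with cos θ = 7/25, sin θ = -24/25: (-4, 4) → (68/25, 124/25)
T3 shear: x ← x + 2·y: (68/25, 124/25) → (316/25, 124/25)
T4 reflect across x = 0: (316/25, 124/25) → (-316/25, 124/25)
T5 translate by (3, 4): (-316/25, 124/25) → (-241/25, 224/25)
T6 reflect across x = 0: (-241/25, 224/25) → (241/25, 224/25)

T(p) = (241/25, 224/25)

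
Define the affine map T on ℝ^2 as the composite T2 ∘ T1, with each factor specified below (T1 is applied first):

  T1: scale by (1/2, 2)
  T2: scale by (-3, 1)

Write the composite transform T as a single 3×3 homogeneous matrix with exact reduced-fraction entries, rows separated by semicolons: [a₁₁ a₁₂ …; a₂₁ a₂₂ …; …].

T = [-3/2 0 0; 0 2 0; 0 0 1]

T1 = [1/2 0 0; 0 2 0; 0 0 1]
T2·T1 = [-3/2 0 0; 0 2 0; 0 0 1]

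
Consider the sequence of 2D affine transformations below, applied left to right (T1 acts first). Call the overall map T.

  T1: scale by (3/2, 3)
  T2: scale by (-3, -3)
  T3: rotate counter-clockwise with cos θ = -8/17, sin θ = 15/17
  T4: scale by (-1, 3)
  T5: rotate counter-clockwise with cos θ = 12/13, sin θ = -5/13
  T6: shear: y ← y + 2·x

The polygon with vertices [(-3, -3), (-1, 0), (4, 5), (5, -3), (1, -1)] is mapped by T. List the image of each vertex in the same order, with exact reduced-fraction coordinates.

image vertices: (11907/442, 8856/221), (2889/442, 5139/221), (-8478/221, -9621/221), (-11205/442, -32256/221), (-1809/442, -7326/221)

T1 scale by (3/2, 3): (-3, -3) → (-9/2, -9); (-1, 0) → (-3/2, 0); (4, 5) → (6, 15); (5, -3) → (15/2, -9); (1, -1) → (3/2, -3)
T2 scale by (-3, -3): (-9/2, -9) → (27/2, 27); (-3/2, 0) → (9/2, 0); (6, 15) → (-18, -45); (15/2, -9) → (-45/2, 27); (3/2, -3) → (-9/2, 9)
T3 rotate counter-clockwise with cos θ = -8/17, sin θ = 15/17: (27/2, 27) → (-513/17, -27/34); (9/2, 0) → (-36/17, 135/34); (-18, -45) → (819/17, 90/17); (-45/2, 27) → (-225/17, -1107/34); (-9/2, 9) → (-99/17, -279/34)
T4 scale by (-1, 3): (-513/17, -27/34) → (513/17, -81/34); (-36/17, 135/34) → (36/17, 405/34); (819/17, 90/17) → (-819/17, 270/17); (-225/17, -1107/34) → (225/17, -3321/34); (-99/17, -279/34) → (99/17, -837/34)
T5 rotate counter-clockwise with cos θ = 12/13, sin θ = -5/13: (513/17, -81/34) → (11907/442, -3051/221); (36/17, 405/34) → (2889/442, 2250/221); (-819/17, 270/17) → (-8478/221, 7335/221); (225/17, -3321/34) → (-11205/442, -21051/221); (99/17, -837/34) → (-1809/442, -5517/221)
T6 shear: y ← y + 2·x: (11907/442, -3051/221) → (11907/442, 8856/221); (2889/442, 2250/221) → (2889/442, 5139/221); (-8478/221, 7335/221) → (-8478/221, -9621/221); (-11205/442, -21051/221) → (-11205/442, -32256/221); (-1809/442, -5517/221) → (-1809/442, -7326/221)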